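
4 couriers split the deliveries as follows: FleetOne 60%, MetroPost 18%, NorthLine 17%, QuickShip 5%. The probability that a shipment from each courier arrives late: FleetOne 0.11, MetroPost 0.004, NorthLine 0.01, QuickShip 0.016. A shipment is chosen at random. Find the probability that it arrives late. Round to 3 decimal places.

0.069

By Bayes' rule, posterior ∝ prior × likelihood:
  FleetOne: 0.6 × 0.11 = 0.066
  MetroPost: 0.18 × 0.004 = 0.00072
  NorthLine: 0.17 × 0.01 = 0.0017
  QuickShip: 0.05 × 0.016 = 0.0008
P(late) = 0.066 + 0.00072 + 0.0017 + 0.0008 = 0.06922 → 0.069.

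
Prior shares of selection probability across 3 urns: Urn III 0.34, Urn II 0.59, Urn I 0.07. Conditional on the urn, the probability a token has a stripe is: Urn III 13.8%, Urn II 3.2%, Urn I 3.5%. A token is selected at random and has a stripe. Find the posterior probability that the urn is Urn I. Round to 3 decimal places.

0.036

By Bayes' rule, posterior ∝ prior × likelihood:
  Urn III: 0.34 × 0.138 = 0.04692
  Urn II: 0.59 × 0.032 = 0.01888
  Urn I: 0.07 × 0.035 = 0.00245
Sum = 0.06825.
P(Urn I | evidence) = 0.00245 / 0.06825 ≈ 0.036.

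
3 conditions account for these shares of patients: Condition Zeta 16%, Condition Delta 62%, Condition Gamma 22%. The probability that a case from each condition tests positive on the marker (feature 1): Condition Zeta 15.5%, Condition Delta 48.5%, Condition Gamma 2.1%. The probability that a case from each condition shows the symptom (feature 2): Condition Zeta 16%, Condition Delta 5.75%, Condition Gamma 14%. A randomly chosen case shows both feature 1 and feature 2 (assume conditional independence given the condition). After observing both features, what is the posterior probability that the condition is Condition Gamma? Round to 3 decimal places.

0.030

Prior × likelihood for each hypothesis:
  Condition Zeta: 0.16 × 0.155 × 0.16 = 0.003968
  Condition Delta: 0.62 × 0.485 × 0.0575 = 0.01729025
  Condition Gamma: 0.22 × 0.021 × 0.14 = 0.0006468
Sum = 0.02190505.
P(Condition Gamma | evidence) = 0.0006468 / 0.02190505 ≈ 0.030.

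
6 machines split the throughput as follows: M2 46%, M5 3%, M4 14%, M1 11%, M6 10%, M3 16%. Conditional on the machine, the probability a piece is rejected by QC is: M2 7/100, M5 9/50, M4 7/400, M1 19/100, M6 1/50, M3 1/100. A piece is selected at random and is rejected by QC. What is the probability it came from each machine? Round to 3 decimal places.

Unnormalized posteriors (prior × likelihood):
  M2: 0.46 × 0.07 = 0.0322
  M5: 0.03 × 0.18 = 0.0054
  M4: 0.14 × 0.0175 = 0.00245
  M1: 0.11 × 0.19 = 0.0209
  M6: 0.1 × 0.02 = 0.002
  M3: 0.16 × 0.01 = 0.0016
Normalizing constant = 0.06455.
P(M2 | rejected) = 0.0322/0.06455 ≈ 0.499
P(M5 | rejected) = 0.0054/0.06455 ≈ 0.084
P(M4 | rejected) = 0.00245/0.06455 ≈ 0.038
P(M1 | rejected) = 0.0209/0.06455 ≈ 0.324
P(M6 | rejected) = 0.002/0.06455 ≈ 0.031
P(M3 | rejected) = 0.0016/0.06455 ≈ 0.025

M2 0.499, M5 0.084, M4 0.038, M1 0.324, M6 0.031, M3 0.025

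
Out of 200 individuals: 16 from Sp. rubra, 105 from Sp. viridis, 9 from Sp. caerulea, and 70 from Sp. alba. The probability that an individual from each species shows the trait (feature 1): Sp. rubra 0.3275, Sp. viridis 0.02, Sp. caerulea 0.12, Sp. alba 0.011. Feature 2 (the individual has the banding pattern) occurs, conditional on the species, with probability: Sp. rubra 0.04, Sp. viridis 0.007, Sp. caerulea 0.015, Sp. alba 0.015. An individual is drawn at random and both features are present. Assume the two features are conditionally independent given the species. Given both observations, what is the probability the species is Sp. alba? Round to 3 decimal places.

Unnormalized posteriors (prior × likelihood):
  Sp. rubra: 0.08 × 0.3275 × 0.04 = 0.001048
  Sp. viridis: 0.525 × 0.02 × 0.007 = 0.0000735
  Sp. caerulea: 0.045 × 0.12 × 0.015 = 0.000081
  Sp. alba: 0.35 × 0.011 × 0.015 = 0.00005775
Sum = 0.00126025.
P(Sp. alba | evidence) = 0.00005775 / 0.00126025 ≈ 0.046.

0.046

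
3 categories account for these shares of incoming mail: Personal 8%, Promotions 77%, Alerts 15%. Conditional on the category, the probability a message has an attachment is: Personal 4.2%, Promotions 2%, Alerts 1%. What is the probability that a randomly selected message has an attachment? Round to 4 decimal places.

0.0203

Unnormalized posteriors (prior × likelihood):
  Personal: 0.08 × 0.042 = 0.00336
  Promotions: 0.77 × 0.02 = 0.0154
  Alerts: 0.15 × 0.01 = 0.0015
P(attachment) = 0.00336 + 0.0154 + 0.0015 = 0.02026 → 0.0203.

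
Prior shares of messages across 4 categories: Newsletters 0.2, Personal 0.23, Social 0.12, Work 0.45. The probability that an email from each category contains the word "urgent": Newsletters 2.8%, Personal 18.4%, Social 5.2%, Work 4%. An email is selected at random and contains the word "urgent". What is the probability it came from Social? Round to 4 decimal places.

Prior × likelihood for each hypothesis:
  Newsletters: 0.2 × 0.028 = 0.0056
  Personal: 0.23 × 0.184 = 0.04232
  Social: 0.12 × 0.052 = 0.00624
  Work: 0.45 × 0.04 = 0.018
Normalizing constant = 0.07216.
P(Social | evidence) = 0.00624 / 0.07216 ≈ 0.0865.

0.0865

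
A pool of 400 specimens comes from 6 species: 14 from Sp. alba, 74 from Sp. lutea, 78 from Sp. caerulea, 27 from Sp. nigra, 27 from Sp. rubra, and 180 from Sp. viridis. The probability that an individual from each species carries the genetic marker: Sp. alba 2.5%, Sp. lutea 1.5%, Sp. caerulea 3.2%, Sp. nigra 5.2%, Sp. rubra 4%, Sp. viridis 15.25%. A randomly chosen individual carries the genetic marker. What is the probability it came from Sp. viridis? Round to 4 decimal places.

0.8100

Unnormalized posteriors (prior × likelihood):
  Sp. alba: 0.035 × 0.025 = 0.000875
  Sp. lutea: 0.185 × 0.015 = 0.002775
  Sp. caerulea: 0.195 × 0.032 = 0.00624
  Sp. nigra: 0.0675 × 0.052 = 0.00351
  Sp. rubra: 0.0675 × 0.04 = 0.0027
  Sp. viridis: 0.45 × 0.1525 = 0.068625
Total = 0.084725.
P(Sp. viridis | evidence) = 0.068625 / 0.084725 ≈ 0.8100.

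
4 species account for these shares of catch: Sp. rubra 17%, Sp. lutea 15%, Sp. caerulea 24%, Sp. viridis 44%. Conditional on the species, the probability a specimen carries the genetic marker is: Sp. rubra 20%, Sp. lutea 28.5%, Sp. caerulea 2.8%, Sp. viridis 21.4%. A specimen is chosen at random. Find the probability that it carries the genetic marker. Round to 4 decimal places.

0.1776

Unnormalized posteriors (prior × likelihood):
  Sp. rubra: 0.17 × 0.2 = 0.034
  Sp. lutea: 0.15 × 0.285 = 0.04275
  Sp. caerulea: 0.24 × 0.028 = 0.00672
  Sp. viridis: 0.44 × 0.214 = 0.09416
P(marker) = 0.034 + 0.04275 + 0.00672 + 0.09416 = 0.17763 → 0.1776.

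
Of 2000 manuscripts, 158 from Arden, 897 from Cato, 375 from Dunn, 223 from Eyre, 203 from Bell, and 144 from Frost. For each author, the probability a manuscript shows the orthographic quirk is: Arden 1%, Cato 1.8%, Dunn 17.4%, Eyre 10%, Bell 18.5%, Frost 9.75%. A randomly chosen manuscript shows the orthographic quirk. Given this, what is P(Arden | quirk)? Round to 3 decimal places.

0.010

Compute prior × likelihood for every hypothesis:
  Arden: 0.079 × 0.01 = 0.00079
  Cato: 0.4485 × 0.018 = 0.008073
  Dunn: 0.1875 × 0.174 = 0.032625
  Eyre: 0.1115 × 0.1 = 0.01115
  Bell: 0.1015 × 0.185 = 0.0187775
  Frost: 0.072 × 0.0975 = 0.00702
Normalizing constant = 0.0784355.
P(Arden | evidence) = 0.00079 / 0.0784355 ≈ 0.010.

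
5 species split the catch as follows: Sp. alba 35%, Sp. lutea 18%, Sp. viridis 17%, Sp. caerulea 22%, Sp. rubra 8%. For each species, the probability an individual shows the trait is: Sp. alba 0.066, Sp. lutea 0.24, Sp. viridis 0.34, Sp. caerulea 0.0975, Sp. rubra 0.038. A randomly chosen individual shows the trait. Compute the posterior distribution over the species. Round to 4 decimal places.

Unnormalized posteriors (prior × likelihood):
  Sp. alba: 0.35 × 0.066 = 0.0231
  Sp. lutea: 0.18 × 0.24 = 0.0432
  Sp. viridis: 0.17 × 0.34 = 0.0578
  Sp. caerulea: 0.22 × 0.0975 = 0.02145
  Sp. rubra: 0.08 × 0.038 = 0.00304
Sum = 0.14859.
P(Sp. alba | trait) = 0.0231/0.14859 ≈ 0.1555
P(Sp. lutea | trait) = 0.0432/0.14859 ≈ 0.2907
P(Sp. viridis | trait) = 0.0578/0.14859 ≈ 0.3890
P(Sp. caerulea | trait) = 0.02145/0.14859 ≈ 0.1444
P(Sp. rubra | trait) = 0.00304/0.14859 ≈ 0.0205
(Check: 0.1555+0.2907+0.3890+0.1444+0.0205 = 1.0001.)

Sp. alba 0.1555, Sp. lutea 0.2907, Sp. viridis 0.3890, Sp. caerulea 0.1444, Sp. rubra 0.0205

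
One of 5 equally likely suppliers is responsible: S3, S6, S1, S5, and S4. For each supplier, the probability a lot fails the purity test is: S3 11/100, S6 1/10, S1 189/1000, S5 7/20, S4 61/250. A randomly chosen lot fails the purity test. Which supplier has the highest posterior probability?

Since the prior is uniform, the posterior is proportional to the likelihood:
  S3: 0.11
  S6: 0.1
  S1: 0.189
  S5: 0.35
  S4: 0.244
Normalizing constant = 0.993.
Largest term belongs to S5, so S5 is most probable.

S5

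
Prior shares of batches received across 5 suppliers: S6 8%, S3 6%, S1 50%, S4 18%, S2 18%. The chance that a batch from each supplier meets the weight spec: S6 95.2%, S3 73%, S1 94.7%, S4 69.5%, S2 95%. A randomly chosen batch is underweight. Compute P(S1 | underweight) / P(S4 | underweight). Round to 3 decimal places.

0.483

Taking complements, P(underweight | each) = S6 0.048, S3 0.27, S1 0.053, S4 0.305, S2 0.05.
Unnormalized posteriors (prior × likelihood):
  S6: 0.08 × 0.048 = 0.00384
  S3: 0.06 × 0.27 = 0.0162
  S1: 0.5 × 0.053 = 0.0265
  S4: 0.18 × 0.305 = 0.0549
  S2: 0.18 × 0.05 = 0.009
Normalizing constant = 0.11044.
The ratio is 0.0265 / 0.0549 (the normalizer cancels) = 0.483.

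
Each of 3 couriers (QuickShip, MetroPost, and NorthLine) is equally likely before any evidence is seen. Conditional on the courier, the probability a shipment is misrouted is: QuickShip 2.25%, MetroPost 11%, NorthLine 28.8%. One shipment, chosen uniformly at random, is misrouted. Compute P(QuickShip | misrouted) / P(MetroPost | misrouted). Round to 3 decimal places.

With a uniform prior (1/3 each), posterior ∝ likelihood:
  QuickShip: 0.0225
  MetroPost: 0.11
  NorthLine: 0.288
Normalizing constant = 0.4205.
The ratio is 0.0225 / 0.11 (the normalizer cancels) = 0.205.

0.205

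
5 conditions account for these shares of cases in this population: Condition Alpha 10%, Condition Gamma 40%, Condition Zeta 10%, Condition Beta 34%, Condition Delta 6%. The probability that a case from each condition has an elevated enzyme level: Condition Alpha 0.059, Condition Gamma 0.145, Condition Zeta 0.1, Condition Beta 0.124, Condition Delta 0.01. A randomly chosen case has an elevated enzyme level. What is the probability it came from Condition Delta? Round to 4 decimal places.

Unnormalized posteriors (prior × likelihood):
  Condition Alpha: 0.1 × 0.059 = 0.0059
  Condition Gamma: 0.4 × 0.145 = 0.058
  Condition Zeta: 0.1 × 0.1 = 0.01
  Condition Beta: 0.34 × 0.124 = 0.04216
  Condition Delta: 0.06 × 0.01 = 0.0006
Normalizing constant = 0.11666.
P(Condition Delta | evidence) = 0.0006 / 0.11666 ≈ 0.0051.

0.0051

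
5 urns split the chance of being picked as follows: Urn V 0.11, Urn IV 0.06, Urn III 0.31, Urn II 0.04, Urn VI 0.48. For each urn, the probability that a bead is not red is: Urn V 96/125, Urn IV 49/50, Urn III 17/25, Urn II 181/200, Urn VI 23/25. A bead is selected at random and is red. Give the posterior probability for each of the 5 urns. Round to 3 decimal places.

Urn V 0.152, Urn IV 0.007, Urn III 0.590, Urn II 0.023, Urn VI 0.228

Taking complements, P(red | each) = Urn V 0.232, Urn IV 0.02, Urn III 0.32, Urn II 0.095, Urn VI 0.08.
Compute prior × likelihood for every hypothesis:
  Urn V: 0.11 × 0.232 = 0.02552
  Urn IV: 0.06 × 0.02 = 0.0012
  Urn III: 0.31 × 0.32 = 0.0992
  Urn II: 0.04 × 0.095 = 0.0038
  Urn VI: 0.48 × 0.08 = 0.0384
Total = 0.16812.
P(Urn V | red) = 0.02552/0.16812 ≈ 0.152
P(Urn IV | red) = 0.0012/0.16812 ≈ 0.007
P(Urn III | red) = 0.0992/0.16812 ≈ 0.590
P(Urn II | red) = 0.0038/0.16812 ≈ 0.023
P(Urn VI | red) = 0.0384/0.16812 ≈ 0.228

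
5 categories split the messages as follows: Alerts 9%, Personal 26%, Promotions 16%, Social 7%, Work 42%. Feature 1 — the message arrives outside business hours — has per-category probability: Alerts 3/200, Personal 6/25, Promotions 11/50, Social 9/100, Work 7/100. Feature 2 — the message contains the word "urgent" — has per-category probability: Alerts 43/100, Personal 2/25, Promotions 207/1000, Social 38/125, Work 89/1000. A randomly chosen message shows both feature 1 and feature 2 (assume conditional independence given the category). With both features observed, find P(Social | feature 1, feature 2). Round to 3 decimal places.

By Bayes' rule, posterior ∝ prior × likelihood:
  Alerts: 0.09 × 0.015 × 0.43 = 0.0005805
  Personal: 0.26 × 0.24 × 0.08 = 0.004992
  Promotions: 0.16 × 0.22 × 0.207 = 0.0072864
  Social: 0.07 × 0.09 × 0.304 = 0.0019152
  Work: 0.42 × 0.07 × 0.089 = 0.0026166
Total = 0.0173907.
P(Social | evidence) = 0.0019152 / 0.0173907 ≈ 0.110.

0.110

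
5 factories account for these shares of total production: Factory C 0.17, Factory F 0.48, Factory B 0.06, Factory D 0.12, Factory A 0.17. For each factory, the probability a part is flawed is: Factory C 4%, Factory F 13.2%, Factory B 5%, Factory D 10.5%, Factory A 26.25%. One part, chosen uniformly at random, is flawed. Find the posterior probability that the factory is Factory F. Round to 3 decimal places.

Compute prior × likelihood for every hypothesis:
  Factory C: 0.17 × 0.04 = 0.0068
  Factory F: 0.48 × 0.132 = 0.06336
  Factory B: 0.06 × 0.05 = 0.003
  Factory D: 0.12 × 0.105 = 0.0126
  Factory A: 0.17 × 0.2625 = 0.044625
Total = 0.130385.
P(Factory F | evidence) = 0.06336 / 0.130385 ≈ 0.486.

0.486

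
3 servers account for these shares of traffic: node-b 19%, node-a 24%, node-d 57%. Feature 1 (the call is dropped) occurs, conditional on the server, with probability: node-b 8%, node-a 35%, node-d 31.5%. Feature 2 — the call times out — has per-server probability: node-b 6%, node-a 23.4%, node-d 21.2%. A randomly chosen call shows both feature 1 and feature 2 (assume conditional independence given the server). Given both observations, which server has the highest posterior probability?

Prior × likelihood for each hypothesis:
  node-b: 0.19 × 0.08 × 0.06 = 0.000912
  node-a: 0.24 × 0.35 × 0.234 = 0.019656
  node-d: 0.57 × 0.315 × 0.212 = 0.0380646
Sum = 0.0586326.
Largest term belongs to node-d, so node-d is most probable.

node-d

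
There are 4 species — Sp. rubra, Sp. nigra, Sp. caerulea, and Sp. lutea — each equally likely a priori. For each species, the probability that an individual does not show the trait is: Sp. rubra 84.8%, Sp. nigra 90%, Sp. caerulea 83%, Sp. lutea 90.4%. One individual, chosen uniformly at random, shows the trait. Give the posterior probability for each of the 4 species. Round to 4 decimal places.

Sp. rubra 0.2934, Sp. nigra 0.1931, Sp. caerulea 0.3282, Sp. lutea 0.1853

Taking complements, P(trait | each) = Sp. rubra 0.152, Sp. nigra 0.1, Sp. caerulea 0.17, Sp. lutea 0.096.
With a uniform prior (1/4 each), posterior ∝ likelihood:
  Sp. rubra: 0.152
  Sp. nigra: 0.1
  Sp. caerulea: 0.17
  Sp. lutea: 0.096
Sum = 0.518.
P(Sp. rubra | trait) = 0.152/0.518 ≈ 0.2934
P(Sp. nigra | trait) = 0.1/0.518 ≈ 0.1931
P(Sp. caerulea | trait) = 0.17/0.518 ≈ 0.3282
P(Sp. lutea | trait) = 0.096/0.518 ≈ 0.1853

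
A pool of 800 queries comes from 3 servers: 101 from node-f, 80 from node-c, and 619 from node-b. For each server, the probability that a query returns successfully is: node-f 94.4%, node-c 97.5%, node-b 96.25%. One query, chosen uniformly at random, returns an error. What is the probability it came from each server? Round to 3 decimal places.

Taking complements, P(error | each) = node-f 0.056, node-c 0.025, node-b 0.0375.
By Bayes' rule, posterior ∝ prior × likelihood:
  node-f: 0.12625 × 0.056 = 0.00707
  node-c: 0.1 × 0.025 = 0.0025
  node-b: 0.77375 × 0.0375 = 0.029015625
Total = 0.038585625.
P(node-f | error) = 0.00707/0.038585625 ≈ 0.183
P(node-c | error) = 0.0025/0.038585625 ≈ 0.065
P(node-b | error) = 0.029015625/0.038585625 ≈ 0.752

node-f 0.183, node-c 0.065, node-b 0.752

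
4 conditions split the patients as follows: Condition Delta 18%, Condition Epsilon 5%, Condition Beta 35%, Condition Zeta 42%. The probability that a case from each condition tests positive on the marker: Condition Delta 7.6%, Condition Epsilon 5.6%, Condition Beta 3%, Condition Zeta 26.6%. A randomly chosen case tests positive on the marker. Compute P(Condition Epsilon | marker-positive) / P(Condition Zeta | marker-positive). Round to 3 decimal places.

0.025

By Bayes' rule, posterior ∝ prior × likelihood:
  Condition Delta: 0.18 × 0.076 = 0.01368
  Condition Epsilon: 0.05 × 0.056 = 0.0028
  Condition Beta: 0.35 × 0.03 = 0.0105
  Condition Zeta: 0.42 × 0.266 = 0.11172
Sum = 0.1387.
The ratio is 0.0028 / 0.11172 (the normalizer cancels) = 0.025.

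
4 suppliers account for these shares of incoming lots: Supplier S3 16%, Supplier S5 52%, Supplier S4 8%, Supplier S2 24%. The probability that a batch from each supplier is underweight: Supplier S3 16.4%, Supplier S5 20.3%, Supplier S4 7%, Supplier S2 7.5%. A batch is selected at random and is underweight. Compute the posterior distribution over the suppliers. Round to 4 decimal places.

Supplier S3 0.1689, Supplier S5 0.6793, Supplier S4 0.0360, Supplier S2 0.1158

Prior × likelihood for each hypothesis:
  Supplier S3: 0.16 × 0.164 = 0.02624
  Supplier S5: 0.52 × 0.203 = 0.10556
  Supplier S4: 0.08 × 0.07 = 0.0056
  Supplier S2: 0.24 × 0.075 = 0.018
Sum = 0.1554.
P(Supplier S3 | underweight) = 0.02624/0.1554 ≈ 0.1689
P(Supplier S5 | underweight) = 0.10556/0.1554 ≈ 0.6793
P(Supplier S4 | underweight) = 0.0056/0.1554 ≈ 0.0360
P(Supplier S2 | underweight) = 0.018/0.1554 ≈ 0.1158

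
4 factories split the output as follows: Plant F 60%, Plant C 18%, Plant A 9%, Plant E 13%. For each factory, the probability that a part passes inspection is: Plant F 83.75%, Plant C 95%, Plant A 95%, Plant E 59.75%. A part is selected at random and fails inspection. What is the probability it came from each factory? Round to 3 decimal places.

Taking complements, P(nonconforming | each) = Plant F 0.1625, Plant C 0.05, Plant A 0.05, Plant E 0.4025.
Unnormalized posteriors (prior × likelihood):
  Plant F: 0.6 × 0.1625 = 0.0975
  Plant C: 0.18 × 0.05 = 0.009
  Plant A: 0.09 × 0.05 = 0.0045
  Plant E: 0.13 × 0.4025 = 0.052325
Normalizing constant = 0.163325.
P(Plant F | nonconforming) = 0.0975/0.163325 ≈ 0.597
P(Plant C | nonconforming) = 0.009/0.163325 ≈ 0.055
P(Plant A | nonconforming) = 0.0045/0.163325 ≈ 0.028
P(Plant E | nonconforming) = 0.052325/0.163325 ≈ 0.320
(Check: 0.597+0.055+0.028+0.320 = 1.000.)

Plant F 0.597, Plant C 0.055, Plant A 0.028, Plant E 0.320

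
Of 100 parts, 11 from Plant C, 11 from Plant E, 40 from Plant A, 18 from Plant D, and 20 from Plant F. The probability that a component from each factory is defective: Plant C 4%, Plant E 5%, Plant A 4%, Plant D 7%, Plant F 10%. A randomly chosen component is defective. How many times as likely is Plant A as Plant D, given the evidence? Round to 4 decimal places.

1.2698

By Bayes' rule, posterior ∝ prior × likelihood:
  Plant C: 0.11 × 0.04 = 0.0044
  Plant E: 0.11 × 0.05 = 0.0055
  Plant A: 0.4 × 0.04 = 0.016
  Plant D: 0.18 × 0.07 = 0.0126
  Plant F: 0.2 × 0.1 = 0.02
Normalizing constant = 0.0585.
The ratio is 0.016 / 0.0126 (the normalizer cancels) = 1.2698.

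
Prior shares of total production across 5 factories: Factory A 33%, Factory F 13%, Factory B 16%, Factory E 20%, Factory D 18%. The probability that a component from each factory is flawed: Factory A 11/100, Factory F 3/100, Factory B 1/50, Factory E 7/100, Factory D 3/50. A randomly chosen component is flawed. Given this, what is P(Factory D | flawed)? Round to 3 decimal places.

0.158

Compute prior × likelihood for every hypothesis:
  Factory A: 0.33 × 0.11 = 0.0363
  Factory F: 0.13 × 0.03 = 0.0039
  Factory B: 0.16 × 0.02 = 0.0032
  Factory E: 0.2 × 0.07 = 0.014
  Factory D: 0.18 × 0.06 = 0.0108
Total = 0.0682.
P(Factory D | evidence) = 0.0108 / 0.0682 ≈ 0.158.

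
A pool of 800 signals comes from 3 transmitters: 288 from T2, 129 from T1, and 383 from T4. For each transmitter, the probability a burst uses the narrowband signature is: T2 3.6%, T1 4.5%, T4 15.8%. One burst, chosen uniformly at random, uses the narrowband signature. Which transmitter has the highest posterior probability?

By Bayes' rule, posterior ∝ prior × likelihood:
  T2: 0.36 × 0.036 = 0.01296
  T1: 0.16125 × 0.045 = 0.00725625
  T4: 0.47875 × 0.158 = 0.0756425
Total = 0.09585875.
Largest term belongs to T4, so T4 is most probable.

T4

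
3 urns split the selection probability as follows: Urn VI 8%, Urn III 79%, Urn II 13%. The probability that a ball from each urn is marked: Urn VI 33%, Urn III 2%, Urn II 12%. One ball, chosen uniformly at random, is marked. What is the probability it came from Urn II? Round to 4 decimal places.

Unnormalized posteriors (prior × likelihood):
  Urn VI: 0.08 × 0.33 = 0.0264
  Urn III: 0.79 × 0.02 = 0.0158
  Urn II: 0.13 × 0.12 = 0.0156
Sum = 0.0578.
P(Urn II | evidence) = 0.0156 / 0.0578 ≈ 0.2699.

0.2699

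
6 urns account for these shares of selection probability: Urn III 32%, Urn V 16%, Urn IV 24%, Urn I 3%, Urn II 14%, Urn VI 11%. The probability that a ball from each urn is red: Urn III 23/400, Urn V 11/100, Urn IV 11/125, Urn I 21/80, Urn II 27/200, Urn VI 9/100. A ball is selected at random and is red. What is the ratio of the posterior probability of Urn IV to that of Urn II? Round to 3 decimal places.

1.117

Unnormalized posteriors (prior × likelihood):
  Urn III: 0.32 × 0.0575 = 0.0184
  Urn V: 0.16 × 0.11 = 0.0176
  Urn IV: 0.24 × 0.088 = 0.02112
  Urn I: 0.03 × 0.2625 = 0.007875
  Urn II: 0.14 × 0.135 = 0.0189
  Urn VI: 0.11 × 0.09 = 0.0099
Sum = 0.093795.
The ratio is 0.02112 / 0.0189 (the normalizer cancels) = 1.117.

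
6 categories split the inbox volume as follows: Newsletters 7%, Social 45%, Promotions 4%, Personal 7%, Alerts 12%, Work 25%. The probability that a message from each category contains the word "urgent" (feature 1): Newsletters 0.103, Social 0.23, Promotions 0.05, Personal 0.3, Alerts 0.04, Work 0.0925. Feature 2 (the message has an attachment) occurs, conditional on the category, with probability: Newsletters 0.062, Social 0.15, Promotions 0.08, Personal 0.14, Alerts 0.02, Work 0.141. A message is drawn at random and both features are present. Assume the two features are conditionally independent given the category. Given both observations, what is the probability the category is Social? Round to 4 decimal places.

Unnormalized posteriors (prior × likelihood):
  Newsletters: 0.07 × 0.103 × 0.062 = 0.00044702
  Social: 0.45 × 0.23 × 0.15 = 0.015525
  Promotions: 0.04 × 0.05 × 0.08 = 0.00016
  Personal: 0.07 × 0.3 × 0.14 = 0.00294
  Alerts: 0.12 × 0.04 × 0.02 = 0.000096
  Work: 0.25 × 0.0925 × 0.141 = 0.003260625
Sum = 0.022428645.
P(Social | evidence) = 0.015525 / 0.022428645 ≈ 0.6922.

0.6922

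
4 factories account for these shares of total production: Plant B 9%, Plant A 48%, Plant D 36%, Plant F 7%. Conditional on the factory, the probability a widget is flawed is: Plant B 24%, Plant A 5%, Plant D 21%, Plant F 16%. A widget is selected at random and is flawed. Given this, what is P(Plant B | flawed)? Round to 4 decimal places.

0.1631

Compute prior × likelihood for every hypothesis:
  Plant B: 0.09 × 0.24 = 0.0216
  Plant A: 0.48 × 0.05 = 0.024
  Plant D: 0.36 × 0.21 = 0.0756
  Plant F: 0.07 × 0.16 = 0.0112
Normalizing constant = 0.1324.
P(Plant B | evidence) = 0.0216 / 0.1324 ≈ 0.1631.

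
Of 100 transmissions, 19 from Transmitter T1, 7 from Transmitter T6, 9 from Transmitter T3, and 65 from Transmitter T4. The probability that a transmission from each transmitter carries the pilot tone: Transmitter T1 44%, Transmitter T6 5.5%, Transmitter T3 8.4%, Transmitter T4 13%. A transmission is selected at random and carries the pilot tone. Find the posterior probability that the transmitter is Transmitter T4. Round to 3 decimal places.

0.471

By Bayes' rule, posterior ∝ prior × likelihood:
  Transmitter T1: 0.19 × 0.44 = 0.0836
  Transmitter T6: 0.07 × 0.055 = 0.00385
  Transmitter T3: 0.09 × 0.084 = 0.00756
  Transmitter T4: 0.65 × 0.13 = 0.0845
Sum = 0.17951.
P(Transmitter T4 | evidence) = 0.0845 / 0.17951 ≈ 0.471.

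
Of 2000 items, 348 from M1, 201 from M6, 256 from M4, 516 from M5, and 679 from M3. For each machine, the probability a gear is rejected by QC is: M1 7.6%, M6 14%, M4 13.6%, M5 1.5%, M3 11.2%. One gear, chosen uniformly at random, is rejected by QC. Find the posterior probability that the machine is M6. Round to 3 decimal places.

Prior × likelihood for each hypothesis:
  M1: 0.174 × 0.076 = 0.013224
  M6: 0.1005 × 0.14 = 0.01407
  M4: 0.128 × 0.136 = 0.017408
  M5: 0.258 × 0.015 = 0.00387
  M3: 0.3395 × 0.112 = 0.038024
Total = 0.086596.
P(M6 | evidence) = 0.01407 / 0.086596 ≈ 0.162.

0.162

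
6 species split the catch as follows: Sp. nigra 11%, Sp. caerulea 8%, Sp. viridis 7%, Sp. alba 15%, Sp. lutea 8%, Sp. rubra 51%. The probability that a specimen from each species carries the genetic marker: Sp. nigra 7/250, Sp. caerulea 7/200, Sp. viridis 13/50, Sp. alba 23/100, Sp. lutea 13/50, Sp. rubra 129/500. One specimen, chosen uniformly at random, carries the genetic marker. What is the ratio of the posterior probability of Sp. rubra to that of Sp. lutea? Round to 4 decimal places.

Compute prior × likelihood for every hypothesis:
  Sp. nigra: 0.11 × 0.028 = 0.00308
  Sp. caerulea: 0.08 × 0.035 = 0.0028
  Sp. viridis: 0.07 × 0.26 = 0.0182
  Sp. alba: 0.15 × 0.23 = 0.0345
  Sp. lutea: 0.08 × 0.26 = 0.0208
  Sp. rubra: 0.51 × 0.258 = 0.13158
Sum = 0.21096.
The ratio is 0.13158 / 0.0208 (the normalizer cancels) = 6.3260.

6.3260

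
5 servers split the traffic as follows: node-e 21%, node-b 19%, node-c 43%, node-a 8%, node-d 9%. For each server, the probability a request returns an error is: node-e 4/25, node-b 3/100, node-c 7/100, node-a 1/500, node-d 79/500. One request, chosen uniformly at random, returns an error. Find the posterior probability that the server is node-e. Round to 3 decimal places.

By Bayes' rule, posterior ∝ prior × likelihood:
  node-e: 0.21 × 0.16 = 0.0336
  node-b: 0.19 × 0.03 = 0.0057
  node-c: 0.43 × 0.07 = 0.0301
  node-a: 0.08 × 0.002 = 0.00016
  node-d: 0.09 × 0.158 = 0.01422
Total = 0.08378.
P(node-e | evidence) = 0.0336 / 0.08378 ≈ 0.401.

0.401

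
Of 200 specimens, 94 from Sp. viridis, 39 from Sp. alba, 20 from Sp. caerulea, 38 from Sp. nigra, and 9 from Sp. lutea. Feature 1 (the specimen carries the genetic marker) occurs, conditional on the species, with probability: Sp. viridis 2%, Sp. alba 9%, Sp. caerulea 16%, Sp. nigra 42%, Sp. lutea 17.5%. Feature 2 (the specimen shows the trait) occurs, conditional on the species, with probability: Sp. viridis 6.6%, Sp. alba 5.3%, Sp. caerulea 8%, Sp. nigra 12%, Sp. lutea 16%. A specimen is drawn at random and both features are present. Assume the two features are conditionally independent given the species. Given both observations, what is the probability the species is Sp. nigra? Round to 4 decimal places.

0.7007

Compute prior × likelihood for every hypothesis:
  Sp. viridis: 0.47 × 0.02 × 0.066 = 0.0006204
  Sp. alba: 0.195 × 0.09 × 0.053 = 0.00093015
  Sp. caerulea: 0.1 × 0.16 × 0.08 = 0.00128
  Sp. nigra: 0.19 × 0.42 × 0.12 = 0.009576
  Sp. lutea: 0.045 × 0.175 × 0.16 = 0.00126
Total = 0.01366655.
P(Sp. nigra | evidence) = 0.009576 / 0.01366655 ≈ 0.7007.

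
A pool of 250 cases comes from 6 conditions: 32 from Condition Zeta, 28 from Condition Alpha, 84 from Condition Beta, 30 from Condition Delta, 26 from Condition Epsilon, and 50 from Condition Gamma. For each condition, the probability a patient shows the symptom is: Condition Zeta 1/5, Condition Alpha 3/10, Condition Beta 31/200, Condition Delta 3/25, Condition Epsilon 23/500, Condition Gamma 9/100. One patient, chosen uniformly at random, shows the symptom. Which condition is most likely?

Condition Beta

Unnormalized posteriors (prior × likelihood):
  Condition Zeta: 0.128 × 0.2 = 0.0256
  Condition Alpha: 0.112 × 0.3 = 0.0336
  Condition Beta: 0.336 × 0.155 = 0.05208
  Condition Delta: 0.12 × 0.12 = 0.0144
  Condition Epsilon: 0.104 × 0.046 = 0.004784
  Condition Gamma: 0.2 × 0.09 = 0.018
Normalizing constant = 0.148464.
Largest term belongs to Condition Beta, so Condition Beta is most probable.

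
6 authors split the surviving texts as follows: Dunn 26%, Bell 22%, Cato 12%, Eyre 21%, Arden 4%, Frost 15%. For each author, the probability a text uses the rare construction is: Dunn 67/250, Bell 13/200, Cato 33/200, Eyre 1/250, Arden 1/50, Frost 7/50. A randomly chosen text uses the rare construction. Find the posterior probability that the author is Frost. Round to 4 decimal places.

0.1661

Compute prior × likelihood for every hypothesis:
  Dunn: 0.26 × 0.268 = 0.06968
  Bell: 0.22 × 0.065 = 0.0143
  Cato: 0.12 × 0.165 = 0.0198
  Eyre: 0.21 × 0.004 = 0.00084
  Arden: 0.04 × 0.02 = 0.0008
  Frost: 0.15 × 0.14 = 0.021
Normalizing constant = 0.12642.
P(Frost | evidence) = 0.021 / 0.12642 ≈ 0.1661.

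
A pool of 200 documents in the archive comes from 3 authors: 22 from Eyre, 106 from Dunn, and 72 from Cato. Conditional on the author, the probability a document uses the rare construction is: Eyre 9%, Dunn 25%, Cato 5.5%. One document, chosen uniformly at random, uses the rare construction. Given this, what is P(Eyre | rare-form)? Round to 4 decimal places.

0.0610

Compute prior × likelihood for every hypothesis:
  Eyre: 0.11 × 0.09 = 0.0099
  Dunn: 0.53 × 0.25 = 0.1325
  Cato: 0.36 × 0.055 = 0.0198
Total = 0.1622.
P(Eyre | evidence) = 0.0099 / 0.1622 ≈ 0.0610.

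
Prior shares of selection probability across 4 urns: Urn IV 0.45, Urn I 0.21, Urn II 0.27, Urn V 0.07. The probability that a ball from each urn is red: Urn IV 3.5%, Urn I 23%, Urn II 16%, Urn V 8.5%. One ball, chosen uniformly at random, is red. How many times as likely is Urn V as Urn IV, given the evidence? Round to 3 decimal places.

0.378

Prior × likelihood for each hypothesis:
  Urn IV: 0.45 × 0.035 = 0.01575
  Urn I: 0.21 × 0.23 = 0.0483
  Urn II: 0.27 × 0.16 = 0.0432
  Urn V: 0.07 × 0.085 = 0.00595
Normalizing constant = 0.1132.
The ratio is 0.00595 / 0.01575 (the normalizer cancels) = 0.378.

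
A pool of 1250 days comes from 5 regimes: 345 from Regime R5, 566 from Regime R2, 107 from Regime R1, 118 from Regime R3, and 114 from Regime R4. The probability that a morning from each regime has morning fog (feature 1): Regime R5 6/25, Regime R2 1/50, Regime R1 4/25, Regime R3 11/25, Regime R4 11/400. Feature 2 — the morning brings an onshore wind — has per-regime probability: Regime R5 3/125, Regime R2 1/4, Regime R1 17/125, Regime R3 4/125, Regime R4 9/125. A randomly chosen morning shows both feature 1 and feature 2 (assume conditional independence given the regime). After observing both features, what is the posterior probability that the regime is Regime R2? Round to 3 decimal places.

0.313

Prior × likelihood for each hypothesis:
  Regime R5: 0.276 × 0.24 × 0.024 = 0.00158976
  Regime R2: 0.4528 × 0.02 × 0.25 = 0.002264
  Regime R1: 0.0856 × 0.16 × 0.136 = 0.001862656
  Regime R3: 0.0944 × 0.44 × 0.032 = 0.001329152
  Regime R4: 0.0912 × 0.0275 × 0.072 = 0.000180576
Normalizing constant = 0.007226144.
P(Regime R2 | evidence) = 0.002264 / 0.007226144 ≈ 0.313.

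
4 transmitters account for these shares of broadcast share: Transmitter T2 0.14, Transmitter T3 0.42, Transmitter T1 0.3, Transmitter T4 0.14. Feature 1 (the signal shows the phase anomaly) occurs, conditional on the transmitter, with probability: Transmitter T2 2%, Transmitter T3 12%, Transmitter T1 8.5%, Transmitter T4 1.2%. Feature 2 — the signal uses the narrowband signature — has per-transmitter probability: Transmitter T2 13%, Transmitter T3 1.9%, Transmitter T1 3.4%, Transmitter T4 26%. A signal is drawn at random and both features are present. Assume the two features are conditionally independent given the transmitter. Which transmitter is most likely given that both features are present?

Transmitter T3

By Bayes' rule, posterior ∝ prior × likelihood:
  Transmitter T2: 0.14 × 0.02 × 0.13 = 0.000364
  Transmitter T3: 0.42 × 0.12 × 0.019 = 0.0009576
  Transmitter T1: 0.3 × 0.085 × 0.034 = 0.000867
  Transmitter T4: 0.14 × 0.012 × 0.26 = 0.0004368
Total = 0.0026254.
Largest term belongs to Transmitter T3, so Transmitter T3 is most probable.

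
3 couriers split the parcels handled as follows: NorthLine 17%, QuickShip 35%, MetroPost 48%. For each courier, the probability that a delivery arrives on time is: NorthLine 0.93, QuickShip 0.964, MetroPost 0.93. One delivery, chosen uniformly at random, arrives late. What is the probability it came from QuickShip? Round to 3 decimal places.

0.217

Taking complements, P(late | each) = NorthLine 0.07, QuickShip 0.036, MetroPost 0.07.
Compute prior × likelihood for every hypothesis:
  NorthLine: 0.17 × 0.07 = 0.0119
  QuickShip: 0.35 × 0.036 = 0.0126
  MetroPost: 0.48 × 0.07 = 0.0336
Total = 0.0581.
P(QuickShip | evidence) = 0.0126 / 0.0581 ≈ 0.217.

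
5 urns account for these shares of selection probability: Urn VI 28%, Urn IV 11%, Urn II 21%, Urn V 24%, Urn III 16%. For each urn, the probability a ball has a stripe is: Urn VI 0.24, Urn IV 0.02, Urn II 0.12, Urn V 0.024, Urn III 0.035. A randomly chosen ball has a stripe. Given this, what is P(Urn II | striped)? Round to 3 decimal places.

Prior × likelihood for each hypothesis:
  Urn VI: 0.28 × 0.24 = 0.0672
  Urn IV: 0.11 × 0.02 = 0.0022
  Urn II: 0.21 × 0.12 = 0.0252
  Urn V: 0.24 × 0.024 = 0.00576
  Urn III: 0.16 × 0.035 = 0.0056
Normalizing constant = 0.10596.
P(Urn II | evidence) = 0.0252 / 0.10596 ≈ 0.238.

0.238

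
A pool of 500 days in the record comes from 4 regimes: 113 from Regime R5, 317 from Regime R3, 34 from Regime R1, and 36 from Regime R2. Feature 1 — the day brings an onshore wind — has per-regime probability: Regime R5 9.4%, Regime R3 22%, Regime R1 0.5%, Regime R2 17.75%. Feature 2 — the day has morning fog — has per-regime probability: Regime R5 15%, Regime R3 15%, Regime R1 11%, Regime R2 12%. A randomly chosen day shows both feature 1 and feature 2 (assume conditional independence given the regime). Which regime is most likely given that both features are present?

By Bayes' rule, posterior ∝ prior × likelihood:
  Regime R5: 0.226 × 0.094 × 0.15 = 0.0031866
  Regime R3: 0.634 × 0.22 × 0.15 = 0.020922
  Regime R1: 0.068 × 0.005 × 0.11 = 0.0000374
  Regime R2: 0.072 × 0.1775 × 0.12 = 0.0015336
Total = 0.0256796.
Largest term belongs to Regime R3, so Regime R3 is most probable.

Regime R3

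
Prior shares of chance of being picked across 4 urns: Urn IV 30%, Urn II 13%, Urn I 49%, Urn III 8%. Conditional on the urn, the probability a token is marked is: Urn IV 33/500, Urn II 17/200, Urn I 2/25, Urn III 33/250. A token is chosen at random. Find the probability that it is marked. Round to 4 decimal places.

0.0806

Prior × likelihood for each hypothesis:
  Urn IV: 0.3 × 0.066 = 0.0198
  Urn II: 0.13 × 0.085 = 0.01105
  Urn I: 0.49 × 0.08 = 0.0392
  Urn III: 0.08 × 0.132 = 0.01056
P(marked) = 0.0198 + 0.01105 + 0.0392 + 0.01056 = 0.08061 → 0.0806.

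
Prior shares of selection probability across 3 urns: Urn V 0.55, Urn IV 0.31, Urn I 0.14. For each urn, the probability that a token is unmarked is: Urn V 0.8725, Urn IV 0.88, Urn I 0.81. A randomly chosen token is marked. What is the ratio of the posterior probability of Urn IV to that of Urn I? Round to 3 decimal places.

1.398

Taking complements, P(marked | each) = Urn V 0.1275, Urn IV 0.12, Urn I 0.19.
By Bayes' rule, posterior ∝ prior × likelihood:
  Urn V: 0.55 × 0.1275 = 0.070125
  Urn IV: 0.31 × 0.12 = 0.0372
  Urn I: 0.14 × 0.19 = 0.0266
Total = 0.133925.
The ratio is 0.0372 / 0.0266 (the normalizer cancels) = 1.398.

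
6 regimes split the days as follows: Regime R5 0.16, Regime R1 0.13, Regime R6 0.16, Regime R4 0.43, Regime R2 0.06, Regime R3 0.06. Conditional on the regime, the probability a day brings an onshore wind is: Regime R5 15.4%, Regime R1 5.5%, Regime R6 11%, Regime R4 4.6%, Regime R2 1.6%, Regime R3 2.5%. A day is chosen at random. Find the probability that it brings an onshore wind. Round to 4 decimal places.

Unnormalized posteriors (prior × likelihood):
  Regime R5: 0.16 × 0.154 = 0.02464
  Regime R1: 0.13 × 0.055 = 0.00715
  Regime R6: 0.16 × 0.11 = 0.0176
  Regime R4: 0.43 × 0.046 = 0.01978
  Regime R2: 0.06 × 0.016 = 0.00096
  Regime R3: 0.06 × 0.025 = 0.0015
P(onshore) = 0.02464 + 0.00715 + 0.0176 + 0.01978 + 0.00096 + 0.0015 = 0.07163 → 0.0716.

0.0716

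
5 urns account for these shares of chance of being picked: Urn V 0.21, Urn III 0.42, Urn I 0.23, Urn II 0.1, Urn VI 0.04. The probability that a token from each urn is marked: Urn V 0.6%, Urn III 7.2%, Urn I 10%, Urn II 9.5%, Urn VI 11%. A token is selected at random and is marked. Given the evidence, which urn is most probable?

Urn III

Unnormalized posteriors (prior × likelihood):
  Urn V: 0.21 × 0.006 = 0.00126
  Urn III: 0.42 × 0.072 = 0.03024
  Urn I: 0.23 × 0.1 = 0.023
  Urn II: 0.1 × 0.095 = 0.0095
  Urn VI: 0.04 × 0.11 = 0.0044
Sum = 0.0684.
Largest term belongs to Urn III, so Urn III is most probable.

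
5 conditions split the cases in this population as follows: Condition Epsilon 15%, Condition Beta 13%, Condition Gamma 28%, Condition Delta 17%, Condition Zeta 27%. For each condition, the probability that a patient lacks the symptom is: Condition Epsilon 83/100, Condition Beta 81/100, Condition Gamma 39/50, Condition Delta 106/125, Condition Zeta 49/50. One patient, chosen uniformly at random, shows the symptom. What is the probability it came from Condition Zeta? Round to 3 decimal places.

0.038

Taking complements, P(symptomatic | each) = Condition Epsilon 0.17, Condition Beta 0.19, Condition Gamma 0.22, Condition Delta 0.152, Condition Zeta 0.02.
Compute prior × likelihood for every hypothesis:
  Condition Epsilon: 0.15 × 0.17 = 0.0255
  Condition Beta: 0.13 × 0.19 = 0.0247
  Condition Gamma: 0.28 × 0.22 = 0.0616
  Condition Delta: 0.17 × 0.152 = 0.02584
  Condition Zeta: 0.27 × 0.02 = 0.0054
Sum = 0.14304.
P(Condition Zeta | evidence) = 0.0054 / 0.14304 ≈ 0.038.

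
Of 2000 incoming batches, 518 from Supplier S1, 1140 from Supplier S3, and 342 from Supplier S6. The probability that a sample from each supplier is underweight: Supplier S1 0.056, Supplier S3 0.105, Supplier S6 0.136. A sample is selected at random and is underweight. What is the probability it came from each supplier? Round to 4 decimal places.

Supplier S1 0.1486, Supplier S3 0.6132, Supplier S6 0.2383

Compute prior × likelihood for every hypothesis:
  Supplier S1: 0.259 × 0.056 = 0.014504
  Supplier S3: 0.57 × 0.105 = 0.05985
  Supplier S6: 0.171 × 0.136 = 0.023256
Sum = 0.09761.
P(Supplier S1 | underweight) = 0.014504/0.09761 ≈ 0.1486
P(Supplier S3 | underweight) = 0.05985/0.09761 ≈ 0.6132
P(Supplier S6 | underweight) = 0.023256/0.09761 ≈ 0.2383
(Check: 0.1486+0.6132+0.2383 = 1.0001.)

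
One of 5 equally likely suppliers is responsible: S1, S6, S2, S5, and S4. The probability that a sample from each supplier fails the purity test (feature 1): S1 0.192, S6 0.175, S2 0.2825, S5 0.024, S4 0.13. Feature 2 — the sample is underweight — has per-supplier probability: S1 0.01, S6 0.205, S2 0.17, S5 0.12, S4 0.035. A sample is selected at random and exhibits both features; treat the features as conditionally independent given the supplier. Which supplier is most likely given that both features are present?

With a uniform prior (1/5 each), posterior ∝ likelihood:
  S1: 0.192 × 0.01 = 0.00192
  S6: 0.175 × 0.205 = 0.035875
  S2: 0.2825 × 0.17 = 0.048025
  S5: 0.024 × 0.12 = 0.00288
  S4: 0.13 × 0.035 = 0.00455
Normalizing constant = 0.09325.
Largest term belongs to S2, so S2 is most probable.

S2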